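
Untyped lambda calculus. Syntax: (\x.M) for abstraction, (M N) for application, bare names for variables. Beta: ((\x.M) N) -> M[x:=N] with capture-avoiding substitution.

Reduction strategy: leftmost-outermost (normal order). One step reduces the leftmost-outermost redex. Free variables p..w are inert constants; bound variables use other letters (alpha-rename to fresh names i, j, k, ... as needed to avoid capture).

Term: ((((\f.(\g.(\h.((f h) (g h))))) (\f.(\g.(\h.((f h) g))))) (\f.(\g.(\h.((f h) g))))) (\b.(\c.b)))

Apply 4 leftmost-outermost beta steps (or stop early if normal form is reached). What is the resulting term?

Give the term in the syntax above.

Step 0: ((((\f.(\g.(\h.((f h) (g h))))) (\f.(\g.(\h.((f h) g))))) (\f.(\g.(\h.((f h) g))))) (\b.(\c.b)))
Step 1: (((\g.(\h.(((\f.(\g.(\h.((f h) g)))) h) (g h)))) (\f.(\g.(\h.((f h) g))))) (\b.(\c.b)))
Step 2: ((\h.(((\f.(\g.(\h.((f h) g)))) h) ((\f.(\g.(\h.((f h) g)))) h))) (\b.(\c.b)))
Step 3: (((\f.(\g.(\h.((f h) g)))) (\b.(\c.b))) ((\f.(\g.(\h.((f h) g)))) (\b.(\c.b))))
Step 4: ((\g.(\h.(((\b.(\c.b)) h) g))) ((\f.(\g.(\h.((f h) g)))) (\b.(\c.b))))

Answer: ((\g.(\h.(((\b.(\c.b)) h) g))) ((\f.(\g.(\h.((f h) g)))) (\b.(\c.b))))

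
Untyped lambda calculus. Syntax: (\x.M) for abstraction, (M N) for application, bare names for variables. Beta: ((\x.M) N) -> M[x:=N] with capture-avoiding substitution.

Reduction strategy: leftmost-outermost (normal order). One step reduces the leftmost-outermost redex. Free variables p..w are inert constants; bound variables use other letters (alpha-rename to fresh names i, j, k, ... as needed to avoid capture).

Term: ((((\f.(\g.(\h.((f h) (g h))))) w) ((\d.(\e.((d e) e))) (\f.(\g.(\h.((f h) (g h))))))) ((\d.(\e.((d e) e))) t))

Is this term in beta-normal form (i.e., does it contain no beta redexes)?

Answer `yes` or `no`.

Answer: no

Derivation:
Term: ((((\f.(\g.(\h.((f h) (g h))))) w) ((\d.(\e.((d e) e))) (\f.(\g.(\h.((f h) (g h))))))) ((\d.(\e.((d e) e))) t))
Found 3 beta redex(es).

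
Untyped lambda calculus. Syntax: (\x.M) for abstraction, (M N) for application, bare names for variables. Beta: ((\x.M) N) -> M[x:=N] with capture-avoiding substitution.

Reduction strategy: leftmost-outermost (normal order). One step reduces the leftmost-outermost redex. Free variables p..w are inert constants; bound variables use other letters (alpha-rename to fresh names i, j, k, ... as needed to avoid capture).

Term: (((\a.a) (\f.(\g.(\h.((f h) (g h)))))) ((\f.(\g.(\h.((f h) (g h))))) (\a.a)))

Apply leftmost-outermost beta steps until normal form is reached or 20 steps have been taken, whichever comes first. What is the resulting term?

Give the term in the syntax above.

Answer: (\g.(\h.((g h) (h (g h)))))

Derivation:
Step 0: (((\a.a) (\f.(\g.(\h.((f h) (g h)))))) ((\f.(\g.(\h.((f h) (g h))))) (\a.a)))
Step 1: ((\f.(\g.(\h.((f h) (g h))))) ((\f.(\g.(\h.((f h) (g h))))) (\a.a)))
Step 2: (\g.(\h.((((\f.(\g.(\h.((f h) (g h))))) (\a.a)) h) (g h))))
Step 3: (\g.(\h.(((\g.(\h.(((\a.a) h) (g h)))) h) (g h))))
Step 4: (\g.(\h.((\i.(((\a.a) i) (h i))) (g h))))
Step 5: (\g.(\h.(((\a.a) (g h)) (h (g h)))))
Step 6: (\g.(\h.((g h) (h (g h)))))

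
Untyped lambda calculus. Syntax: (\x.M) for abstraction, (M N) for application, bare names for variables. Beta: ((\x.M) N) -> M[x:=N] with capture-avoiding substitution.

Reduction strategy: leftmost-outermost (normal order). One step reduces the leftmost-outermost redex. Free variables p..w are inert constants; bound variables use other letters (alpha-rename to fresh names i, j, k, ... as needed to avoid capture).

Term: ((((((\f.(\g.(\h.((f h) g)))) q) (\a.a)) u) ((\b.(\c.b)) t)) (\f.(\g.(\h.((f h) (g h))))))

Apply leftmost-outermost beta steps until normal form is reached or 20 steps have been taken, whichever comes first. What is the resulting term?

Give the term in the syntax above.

Answer: ((((q u) (\a.a)) (\c.t)) (\f.(\g.(\h.((f h) (g h))))))

Derivation:
Step 0: ((((((\f.(\g.(\h.((f h) g)))) q) (\a.a)) u) ((\b.(\c.b)) t)) (\f.(\g.(\h.((f h) (g h))))))
Step 1: (((((\g.(\h.((q h) g))) (\a.a)) u) ((\b.(\c.b)) t)) (\f.(\g.(\h.((f h) (g h))))))
Step 2: ((((\h.((q h) (\a.a))) u) ((\b.(\c.b)) t)) (\f.(\g.(\h.((f h) (g h))))))
Step 3: ((((q u) (\a.a)) ((\b.(\c.b)) t)) (\f.(\g.(\h.((f h) (g h))))))
Step 4: ((((q u) (\a.a)) (\c.t)) (\f.(\g.(\h.((f h) (g h))))))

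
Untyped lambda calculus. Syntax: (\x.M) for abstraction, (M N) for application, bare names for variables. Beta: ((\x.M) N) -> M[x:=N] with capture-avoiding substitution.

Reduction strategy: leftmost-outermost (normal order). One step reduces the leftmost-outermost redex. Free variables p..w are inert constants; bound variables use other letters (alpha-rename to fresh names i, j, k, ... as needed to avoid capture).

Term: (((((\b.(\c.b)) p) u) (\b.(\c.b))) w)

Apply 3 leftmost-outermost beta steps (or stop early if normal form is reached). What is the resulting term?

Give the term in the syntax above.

Answer: ((p (\b.(\c.b))) w)

Derivation:
Step 0: (((((\b.(\c.b)) p) u) (\b.(\c.b))) w)
Step 1: ((((\c.p) u) (\b.(\c.b))) w)
Step 2: ((p (\b.(\c.b))) w)
Step 3: (normal form reached)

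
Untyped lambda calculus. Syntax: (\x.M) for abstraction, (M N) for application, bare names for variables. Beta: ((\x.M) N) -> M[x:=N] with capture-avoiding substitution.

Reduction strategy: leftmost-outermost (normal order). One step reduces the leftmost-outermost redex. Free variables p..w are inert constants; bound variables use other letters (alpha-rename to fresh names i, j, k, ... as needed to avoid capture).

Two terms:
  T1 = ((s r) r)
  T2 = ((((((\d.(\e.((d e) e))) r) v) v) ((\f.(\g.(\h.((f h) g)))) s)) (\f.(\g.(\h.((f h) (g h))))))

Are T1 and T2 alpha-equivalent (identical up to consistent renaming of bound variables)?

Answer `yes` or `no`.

Answer: no

Derivation:
Term 1: ((s r) r)
Term 2: ((((((\d.(\e.((d e) e))) r) v) v) ((\f.(\g.(\h.((f h) g)))) s)) (\f.(\g.(\h.((f h) (g h))))))
Alpha-equivalence: compare structure up to binder renaming.
Result: False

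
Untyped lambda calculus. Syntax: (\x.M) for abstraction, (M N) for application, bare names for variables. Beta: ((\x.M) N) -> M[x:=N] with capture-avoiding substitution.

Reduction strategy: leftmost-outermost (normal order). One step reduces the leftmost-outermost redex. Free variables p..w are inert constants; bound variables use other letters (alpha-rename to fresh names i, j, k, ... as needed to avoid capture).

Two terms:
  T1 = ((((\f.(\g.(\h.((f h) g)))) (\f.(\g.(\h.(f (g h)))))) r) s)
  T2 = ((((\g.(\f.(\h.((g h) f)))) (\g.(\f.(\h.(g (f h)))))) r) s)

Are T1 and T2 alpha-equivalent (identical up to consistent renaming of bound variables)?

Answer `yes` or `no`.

Term 1: ((((\f.(\g.(\h.((f h) g)))) (\f.(\g.(\h.(f (g h)))))) r) s)
Term 2: ((((\g.(\f.(\h.((g h) f)))) (\g.(\f.(\h.(g (f h)))))) r) s)
Alpha-equivalence: compare structure up to binder renaming.
Result: True

Answer: yes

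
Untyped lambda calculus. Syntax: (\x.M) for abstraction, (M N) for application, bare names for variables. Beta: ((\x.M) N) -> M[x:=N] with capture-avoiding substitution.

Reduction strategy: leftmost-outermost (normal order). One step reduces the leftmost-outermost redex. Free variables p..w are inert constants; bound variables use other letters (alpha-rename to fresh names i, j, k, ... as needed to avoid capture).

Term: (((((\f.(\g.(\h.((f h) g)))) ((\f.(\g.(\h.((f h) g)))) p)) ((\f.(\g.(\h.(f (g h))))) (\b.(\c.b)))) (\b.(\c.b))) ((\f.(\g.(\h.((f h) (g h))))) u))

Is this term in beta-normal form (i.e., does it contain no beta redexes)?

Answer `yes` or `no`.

Answer: no

Derivation:
Term: (((((\f.(\g.(\h.((f h) g)))) ((\f.(\g.(\h.((f h) g)))) p)) ((\f.(\g.(\h.(f (g h))))) (\b.(\c.b)))) (\b.(\c.b))) ((\f.(\g.(\h.((f h) (g h))))) u))
Found 4 beta redex(es).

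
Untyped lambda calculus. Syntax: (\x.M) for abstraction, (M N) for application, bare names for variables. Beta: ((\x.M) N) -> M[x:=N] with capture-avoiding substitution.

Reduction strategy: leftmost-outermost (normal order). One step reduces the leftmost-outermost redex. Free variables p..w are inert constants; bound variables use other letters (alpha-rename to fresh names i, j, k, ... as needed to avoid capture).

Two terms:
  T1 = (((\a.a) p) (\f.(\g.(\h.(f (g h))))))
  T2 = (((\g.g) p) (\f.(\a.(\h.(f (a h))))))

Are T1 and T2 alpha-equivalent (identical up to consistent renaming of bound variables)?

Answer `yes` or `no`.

Term 1: (((\a.a) p) (\f.(\g.(\h.(f (g h))))))
Term 2: (((\g.g) p) (\f.(\a.(\h.(f (a h))))))
Alpha-equivalence: compare structure up to binder renaming.
Result: True

Answer: yes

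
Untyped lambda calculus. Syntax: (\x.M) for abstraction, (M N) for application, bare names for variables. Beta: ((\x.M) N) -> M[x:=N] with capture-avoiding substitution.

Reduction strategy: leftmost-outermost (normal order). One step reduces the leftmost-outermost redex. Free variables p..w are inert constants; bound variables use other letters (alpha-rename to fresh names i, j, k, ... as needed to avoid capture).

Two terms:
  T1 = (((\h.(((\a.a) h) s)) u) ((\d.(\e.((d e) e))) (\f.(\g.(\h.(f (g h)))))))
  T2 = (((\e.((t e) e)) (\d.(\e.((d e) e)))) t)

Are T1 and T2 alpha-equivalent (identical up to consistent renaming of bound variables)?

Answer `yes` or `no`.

Term 1: (((\h.(((\a.a) h) s)) u) ((\d.(\e.((d e) e))) (\f.(\g.(\h.(f (g h)))))))
Term 2: (((\e.((t e) e)) (\d.(\e.((d e) e)))) t)
Alpha-equivalence: compare structure up to binder renaming.
Result: False

Answer: no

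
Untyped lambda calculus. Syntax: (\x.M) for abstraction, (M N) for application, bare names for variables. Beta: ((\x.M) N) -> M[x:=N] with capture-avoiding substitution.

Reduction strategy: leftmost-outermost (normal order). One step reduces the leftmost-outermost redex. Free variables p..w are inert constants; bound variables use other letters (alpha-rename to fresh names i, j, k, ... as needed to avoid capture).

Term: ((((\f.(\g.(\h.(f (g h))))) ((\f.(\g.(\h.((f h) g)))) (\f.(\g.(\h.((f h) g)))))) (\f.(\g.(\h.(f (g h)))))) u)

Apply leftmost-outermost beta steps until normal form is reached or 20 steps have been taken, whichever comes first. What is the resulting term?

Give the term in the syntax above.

Step 0: ((((\f.(\g.(\h.(f (g h))))) ((\f.(\g.(\h.((f h) g)))) (\f.(\g.(\h.((f h) g)))))) (\f.(\g.(\h.(f (g h)))))) u)
Step 1: (((\g.(\h.(((\f.(\g.(\h.((f h) g)))) (\f.(\g.(\h.((f h) g))))) (g h)))) (\f.(\g.(\h.(f (g h)))))) u)
Step 2: ((\h.(((\f.(\g.(\h.((f h) g)))) (\f.(\g.(\h.((f h) g))))) ((\f.(\g.(\h.(f (g h))))) h))) u)
Step 3: (((\f.(\g.(\h.((f h) g)))) (\f.(\g.(\h.((f h) g))))) ((\f.(\g.(\h.(f (g h))))) u))
Step 4: ((\g.(\h.(((\f.(\g.(\h.((f h) g)))) h) g))) ((\f.(\g.(\h.(f (g h))))) u))
Step 5: (\h.(((\f.(\g.(\h.((f h) g)))) h) ((\f.(\g.(\h.(f (g h))))) u)))
Step 6: (\h.((\g.(\i.((h i) g))) ((\f.(\g.(\h.(f (g h))))) u)))
Step 7: (\h.(\i.((h i) ((\f.(\g.(\h.(f (g h))))) u))))
Step 8: (\h.(\i.((h i) (\g.(\h.(u (g h)))))))

Answer: (\h.(\i.((h i) (\g.(\h.(u (g h)))))))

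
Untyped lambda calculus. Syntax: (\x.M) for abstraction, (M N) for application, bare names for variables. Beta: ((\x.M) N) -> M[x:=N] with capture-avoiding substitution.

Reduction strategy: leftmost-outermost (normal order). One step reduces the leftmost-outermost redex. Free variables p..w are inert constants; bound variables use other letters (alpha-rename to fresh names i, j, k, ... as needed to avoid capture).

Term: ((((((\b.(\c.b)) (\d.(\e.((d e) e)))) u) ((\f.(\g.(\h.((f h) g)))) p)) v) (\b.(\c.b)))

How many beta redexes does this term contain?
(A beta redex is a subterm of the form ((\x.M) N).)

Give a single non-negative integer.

Term: ((((((\b.(\c.b)) (\d.(\e.((d e) e)))) u) ((\f.(\g.(\h.((f h) g)))) p)) v) (\b.(\c.b)))
  Redex: ((\b.(\c.b)) (\d.(\e.((d e) e))))
  Redex: ((\f.(\g.(\h.((f h) g)))) p)
Total redexes: 2

Answer: 2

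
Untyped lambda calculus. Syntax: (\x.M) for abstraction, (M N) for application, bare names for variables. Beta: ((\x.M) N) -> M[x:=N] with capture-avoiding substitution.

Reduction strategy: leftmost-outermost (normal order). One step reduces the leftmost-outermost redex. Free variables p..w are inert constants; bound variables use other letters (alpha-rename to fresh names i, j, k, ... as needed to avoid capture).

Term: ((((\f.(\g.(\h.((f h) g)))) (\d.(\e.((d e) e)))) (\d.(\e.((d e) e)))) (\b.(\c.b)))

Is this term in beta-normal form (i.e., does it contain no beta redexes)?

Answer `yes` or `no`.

Answer: no

Derivation:
Term: ((((\f.(\g.(\h.((f h) g)))) (\d.(\e.((d e) e)))) (\d.(\e.((d e) e)))) (\b.(\c.b)))
Found 1 beta redex(es).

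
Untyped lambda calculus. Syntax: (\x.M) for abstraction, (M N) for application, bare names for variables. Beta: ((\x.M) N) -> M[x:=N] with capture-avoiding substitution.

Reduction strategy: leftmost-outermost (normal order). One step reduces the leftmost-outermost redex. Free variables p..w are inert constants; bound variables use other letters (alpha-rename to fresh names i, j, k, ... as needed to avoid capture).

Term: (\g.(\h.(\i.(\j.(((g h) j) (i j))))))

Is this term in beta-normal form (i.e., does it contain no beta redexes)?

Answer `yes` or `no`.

Term: (\g.(\h.(\i.(\j.(((g h) j) (i j))))))
No beta redexes found.

Answer: yes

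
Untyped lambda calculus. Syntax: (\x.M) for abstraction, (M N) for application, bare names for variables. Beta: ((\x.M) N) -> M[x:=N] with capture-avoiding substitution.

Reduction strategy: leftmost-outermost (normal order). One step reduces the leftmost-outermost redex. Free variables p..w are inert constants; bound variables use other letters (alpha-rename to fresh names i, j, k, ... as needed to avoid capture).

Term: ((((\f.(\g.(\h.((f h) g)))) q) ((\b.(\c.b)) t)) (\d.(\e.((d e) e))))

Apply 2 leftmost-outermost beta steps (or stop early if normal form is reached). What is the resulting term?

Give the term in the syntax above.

Step 0: ((((\f.(\g.(\h.((f h) g)))) q) ((\b.(\c.b)) t)) (\d.(\e.((d e) e))))
Step 1: (((\g.(\h.((q h) g))) ((\b.(\c.b)) t)) (\d.(\e.((d e) e))))
Step 2: ((\h.((q h) ((\b.(\c.b)) t))) (\d.(\e.((d e) e))))

Answer: ((\h.((q h) ((\b.(\c.b)) t))) (\d.(\e.((d e) e))))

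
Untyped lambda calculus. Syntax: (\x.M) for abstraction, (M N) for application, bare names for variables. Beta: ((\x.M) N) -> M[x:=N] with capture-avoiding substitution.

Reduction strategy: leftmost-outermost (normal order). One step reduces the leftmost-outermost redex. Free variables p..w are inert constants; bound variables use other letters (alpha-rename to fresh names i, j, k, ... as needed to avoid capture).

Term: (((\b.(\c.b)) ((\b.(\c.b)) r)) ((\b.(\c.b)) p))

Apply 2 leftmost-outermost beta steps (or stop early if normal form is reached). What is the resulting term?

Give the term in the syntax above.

Answer: ((\b.(\c.b)) r)

Derivation:
Step 0: (((\b.(\c.b)) ((\b.(\c.b)) r)) ((\b.(\c.b)) p))
Step 1: ((\c.((\b.(\c.b)) r)) ((\b.(\c.b)) p))
Step 2: ((\b.(\c.b)) r)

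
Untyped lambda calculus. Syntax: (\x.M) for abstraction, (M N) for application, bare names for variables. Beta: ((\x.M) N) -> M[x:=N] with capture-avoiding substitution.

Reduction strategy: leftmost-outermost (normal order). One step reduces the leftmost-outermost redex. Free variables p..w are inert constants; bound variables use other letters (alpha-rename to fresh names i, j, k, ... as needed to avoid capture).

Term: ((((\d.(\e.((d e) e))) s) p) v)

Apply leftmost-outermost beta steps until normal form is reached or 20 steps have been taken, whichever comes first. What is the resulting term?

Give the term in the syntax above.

Step 0: ((((\d.(\e.((d e) e))) s) p) v)
Step 1: (((\e.((s e) e)) p) v)
Step 2: (((s p) p) v)

Answer: (((s p) p) v)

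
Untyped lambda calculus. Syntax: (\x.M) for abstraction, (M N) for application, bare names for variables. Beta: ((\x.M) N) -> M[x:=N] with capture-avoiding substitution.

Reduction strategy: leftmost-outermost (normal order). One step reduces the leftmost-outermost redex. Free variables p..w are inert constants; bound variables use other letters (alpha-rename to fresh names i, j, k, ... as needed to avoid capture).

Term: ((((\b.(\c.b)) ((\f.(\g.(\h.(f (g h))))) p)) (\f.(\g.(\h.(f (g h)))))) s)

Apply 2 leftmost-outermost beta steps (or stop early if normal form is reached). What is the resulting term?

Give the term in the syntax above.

Step 0: ((((\b.(\c.b)) ((\f.(\g.(\h.(f (g h))))) p)) (\f.(\g.(\h.(f (g h)))))) s)
Step 1: (((\c.((\f.(\g.(\h.(f (g h))))) p)) (\f.(\g.(\h.(f (g h)))))) s)
Step 2: (((\f.(\g.(\h.(f (g h))))) p) s)

Answer: (((\f.(\g.(\h.(f (g h))))) p) s)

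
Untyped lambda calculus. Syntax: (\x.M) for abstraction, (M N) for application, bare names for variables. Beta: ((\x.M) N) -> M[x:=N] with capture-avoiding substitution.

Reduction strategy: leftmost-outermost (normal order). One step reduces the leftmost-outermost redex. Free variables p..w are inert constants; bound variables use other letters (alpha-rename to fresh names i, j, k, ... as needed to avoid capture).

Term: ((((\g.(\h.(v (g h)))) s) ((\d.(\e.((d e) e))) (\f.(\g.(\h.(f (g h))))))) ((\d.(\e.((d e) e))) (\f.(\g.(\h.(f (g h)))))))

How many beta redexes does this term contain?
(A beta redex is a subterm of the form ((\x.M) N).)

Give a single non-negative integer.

Answer: 3

Derivation:
Term: ((((\g.(\h.(v (g h)))) s) ((\d.(\e.((d e) e))) (\f.(\g.(\h.(f (g h))))))) ((\d.(\e.((d e) e))) (\f.(\g.(\h.(f (g h)))))))
  Redex: ((\g.(\h.(v (g h)))) s)
  Redex: ((\d.(\e.((d e) e))) (\f.(\g.(\h.(f (g h))))))
  Redex: ((\d.(\e.((d e) e))) (\f.(\g.(\h.(f (g h))))))
Total redexes: 3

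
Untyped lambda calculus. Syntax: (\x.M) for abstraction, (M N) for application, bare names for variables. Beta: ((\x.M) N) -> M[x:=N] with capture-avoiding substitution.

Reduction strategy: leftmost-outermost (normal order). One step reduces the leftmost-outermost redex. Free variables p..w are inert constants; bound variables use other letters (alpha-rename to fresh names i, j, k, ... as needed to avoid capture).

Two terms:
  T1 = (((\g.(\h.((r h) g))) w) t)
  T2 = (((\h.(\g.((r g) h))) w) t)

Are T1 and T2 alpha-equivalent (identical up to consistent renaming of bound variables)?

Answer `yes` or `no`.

Term 1: (((\g.(\h.((r h) g))) w) t)
Term 2: (((\h.(\g.((r g) h))) w) t)
Alpha-equivalence: compare structure up to binder renaming.
Result: True

Answer: yes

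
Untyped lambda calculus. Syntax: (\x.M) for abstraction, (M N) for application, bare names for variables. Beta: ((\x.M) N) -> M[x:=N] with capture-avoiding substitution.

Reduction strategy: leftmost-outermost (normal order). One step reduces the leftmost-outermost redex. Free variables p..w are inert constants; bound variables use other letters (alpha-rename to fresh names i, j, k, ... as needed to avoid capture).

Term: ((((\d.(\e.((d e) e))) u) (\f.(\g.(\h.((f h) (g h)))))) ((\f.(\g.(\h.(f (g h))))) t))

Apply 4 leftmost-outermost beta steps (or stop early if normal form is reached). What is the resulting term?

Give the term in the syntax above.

Answer: (((u (\f.(\g.(\h.((f h) (g h)))))) (\f.(\g.(\h.((f h) (g h)))))) (\g.(\h.(t (g h)))))

Derivation:
Step 0: ((((\d.(\e.((d e) e))) u) (\f.(\g.(\h.((f h) (g h)))))) ((\f.(\g.(\h.(f (g h))))) t))
Step 1: (((\e.((u e) e)) (\f.(\g.(\h.((f h) (g h)))))) ((\f.(\g.(\h.(f (g h))))) t))
Step 2: (((u (\f.(\g.(\h.((f h) (g h)))))) (\f.(\g.(\h.((f h) (g h)))))) ((\f.(\g.(\h.(f (g h))))) t))
Step 3: (((u (\f.(\g.(\h.((f h) (g h)))))) (\f.(\g.(\h.((f h) (g h)))))) (\g.(\h.(t (g h)))))
Step 4: (normal form reached)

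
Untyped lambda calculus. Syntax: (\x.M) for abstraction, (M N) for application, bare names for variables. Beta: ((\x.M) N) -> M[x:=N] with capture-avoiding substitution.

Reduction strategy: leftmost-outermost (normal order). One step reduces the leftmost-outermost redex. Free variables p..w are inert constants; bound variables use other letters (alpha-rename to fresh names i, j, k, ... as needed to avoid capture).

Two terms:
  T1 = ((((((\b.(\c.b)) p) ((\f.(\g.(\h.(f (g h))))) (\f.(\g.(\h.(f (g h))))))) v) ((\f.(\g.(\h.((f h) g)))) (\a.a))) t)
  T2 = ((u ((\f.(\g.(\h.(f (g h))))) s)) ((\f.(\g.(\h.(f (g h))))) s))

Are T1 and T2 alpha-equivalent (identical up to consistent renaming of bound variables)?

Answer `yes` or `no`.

Answer: no

Derivation:
Term 1: ((((((\b.(\c.b)) p) ((\f.(\g.(\h.(f (g h))))) (\f.(\g.(\h.(f (g h))))))) v) ((\f.(\g.(\h.((f h) g)))) (\a.a))) t)
Term 2: ((u ((\f.(\g.(\h.(f (g h))))) s)) ((\f.(\g.(\h.(f (g h))))) s))
Alpha-equivalence: compare structure up to binder renaming.
Result: False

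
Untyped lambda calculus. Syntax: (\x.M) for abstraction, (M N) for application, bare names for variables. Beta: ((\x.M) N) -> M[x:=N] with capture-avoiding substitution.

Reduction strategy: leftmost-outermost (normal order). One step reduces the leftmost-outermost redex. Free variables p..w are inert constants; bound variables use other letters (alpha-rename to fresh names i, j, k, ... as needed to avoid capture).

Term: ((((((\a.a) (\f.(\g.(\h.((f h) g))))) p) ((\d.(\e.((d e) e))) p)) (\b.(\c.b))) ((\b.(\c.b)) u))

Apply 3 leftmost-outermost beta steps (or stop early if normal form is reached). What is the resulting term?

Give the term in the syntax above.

Step 0: ((((((\a.a) (\f.(\g.(\h.((f h) g))))) p) ((\d.(\e.((d e) e))) p)) (\b.(\c.b))) ((\b.(\c.b)) u))
Step 1: (((((\f.(\g.(\h.((f h) g)))) p) ((\d.(\e.((d e) e))) p)) (\b.(\c.b))) ((\b.(\c.b)) u))
Step 2: ((((\g.(\h.((p h) g))) ((\d.(\e.((d e) e))) p)) (\b.(\c.b))) ((\b.(\c.b)) u))
Step 3: (((\h.((p h) ((\d.(\e.((d e) e))) p))) (\b.(\c.b))) ((\b.(\c.b)) u))

Answer: (((\h.((p h) ((\d.(\e.((d e) e))) p))) (\b.(\c.b))) ((\b.(\c.b)) u))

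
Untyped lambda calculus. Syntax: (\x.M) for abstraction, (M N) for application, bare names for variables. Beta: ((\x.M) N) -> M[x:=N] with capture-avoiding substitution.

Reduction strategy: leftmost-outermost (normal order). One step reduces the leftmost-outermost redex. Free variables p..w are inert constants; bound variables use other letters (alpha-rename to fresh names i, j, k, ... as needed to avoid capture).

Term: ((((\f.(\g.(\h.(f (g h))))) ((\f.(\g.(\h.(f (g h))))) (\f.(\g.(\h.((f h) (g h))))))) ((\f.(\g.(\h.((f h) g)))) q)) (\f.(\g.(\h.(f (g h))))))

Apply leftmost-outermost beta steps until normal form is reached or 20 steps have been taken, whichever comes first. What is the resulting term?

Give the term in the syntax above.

Step 0: ((((\f.(\g.(\h.(f (g h))))) ((\f.(\g.(\h.(f (g h))))) (\f.(\g.(\h.((f h) (g h))))))) ((\f.(\g.(\h.((f h) g)))) q)) (\f.(\g.(\h.(f (g h))))))
Step 1: (((\g.(\h.(((\f.(\g.(\h.(f (g h))))) (\f.(\g.(\h.((f h) (g h)))))) (g h)))) ((\f.(\g.(\h.((f h) g)))) q)) (\f.(\g.(\h.(f (g h))))))
Step 2: ((\h.(((\f.(\g.(\h.(f (g h))))) (\f.(\g.(\h.((f h) (g h)))))) (((\f.(\g.(\h.((f h) g)))) q) h))) (\f.(\g.(\h.(f (g h))))))
Step 3: (((\f.(\g.(\h.(f (g h))))) (\f.(\g.(\h.((f h) (g h)))))) (((\f.(\g.(\h.((f h) g)))) q) (\f.(\g.(\h.(f (g h)))))))
Step 4: ((\g.(\h.((\f.(\g.(\h.((f h) (g h))))) (g h)))) (((\f.(\g.(\h.((f h) g)))) q) (\f.(\g.(\h.(f (g h)))))))
Step 5: (\h.((\f.(\g.(\h.((f h) (g h))))) ((((\f.(\g.(\h.((f h) g)))) q) (\f.(\g.(\h.(f (g h)))))) h)))
Step 6: (\h.(\g.(\i.((((((\f.(\g.(\h.((f h) g)))) q) (\f.(\g.(\h.(f (g h)))))) h) i) (g i)))))
Step 7: (\h.(\g.(\i.(((((\g.(\h.((q h) g))) (\f.(\g.(\h.(f (g h)))))) h) i) (g i)))))
Step 8: (\h.(\g.(\i.((((\h.((q h) (\f.(\g.(\h.(f (g h))))))) h) i) (g i)))))
Step 9: (\h.(\g.(\i.((((q h) (\f.(\g.(\h.(f (g h)))))) i) (g i)))))

Answer: (\h.(\g.(\i.((((q h) (\f.(\g.(\h.(f (g h)))))) i) (g i)))))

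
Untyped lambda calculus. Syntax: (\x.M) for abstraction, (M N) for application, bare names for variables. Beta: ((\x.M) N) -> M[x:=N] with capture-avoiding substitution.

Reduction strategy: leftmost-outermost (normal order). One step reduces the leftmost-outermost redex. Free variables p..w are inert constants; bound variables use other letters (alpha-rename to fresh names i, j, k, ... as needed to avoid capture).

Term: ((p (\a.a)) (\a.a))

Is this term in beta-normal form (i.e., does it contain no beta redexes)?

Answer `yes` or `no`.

Term: ((p (\a.a)) (\a.a))
No beta redexes found.

Answer: yes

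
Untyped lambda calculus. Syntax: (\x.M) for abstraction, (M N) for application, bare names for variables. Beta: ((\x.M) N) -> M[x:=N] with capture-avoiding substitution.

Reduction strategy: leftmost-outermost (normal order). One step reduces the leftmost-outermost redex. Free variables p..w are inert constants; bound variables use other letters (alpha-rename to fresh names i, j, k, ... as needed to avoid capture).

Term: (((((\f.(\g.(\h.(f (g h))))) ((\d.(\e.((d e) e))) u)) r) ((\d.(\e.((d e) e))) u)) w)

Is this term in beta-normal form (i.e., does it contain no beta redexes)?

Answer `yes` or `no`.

Term: (((((\f.(\g.(\h.(f (g h))))) ((\d.(\e.((d e) e))) u)) r) ((\d.(\e.((d e) e))) u)) w)
Found 3 beta redex(es).

Answer: no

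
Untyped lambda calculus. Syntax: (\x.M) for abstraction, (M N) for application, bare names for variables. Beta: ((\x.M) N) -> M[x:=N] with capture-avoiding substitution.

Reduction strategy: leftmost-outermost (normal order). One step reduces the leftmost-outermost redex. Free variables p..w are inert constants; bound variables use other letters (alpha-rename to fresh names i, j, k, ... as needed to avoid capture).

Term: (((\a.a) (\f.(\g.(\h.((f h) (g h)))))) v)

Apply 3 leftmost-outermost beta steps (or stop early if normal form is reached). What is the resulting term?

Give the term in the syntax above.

Answer: (\g.(\h.((v h) (g h))))

Derivation:
Step 0: (((\a.a) (\f.(\g.(\h.((f h) (g h)))))) v)
Step 1: ((\f.(\g.(\h.((f h) (g h))))) v)
Step 2: (\g.(\h.((v h) (g h))))
Step 3: (normal form reached)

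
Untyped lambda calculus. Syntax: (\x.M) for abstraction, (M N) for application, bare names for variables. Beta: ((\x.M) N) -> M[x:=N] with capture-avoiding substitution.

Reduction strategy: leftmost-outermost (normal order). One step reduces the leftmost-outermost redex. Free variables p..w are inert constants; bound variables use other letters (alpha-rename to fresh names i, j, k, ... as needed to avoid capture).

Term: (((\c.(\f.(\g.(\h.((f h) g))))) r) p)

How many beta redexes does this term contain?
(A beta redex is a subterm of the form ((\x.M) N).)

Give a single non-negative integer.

Term: (((\c.(\f.(\g.(\h.((f h) g))))) r) p)
  Redex: ((\c.(\f.(\g.(\h.((f h) g))))) r)
Total redexes: 1

Answer: 1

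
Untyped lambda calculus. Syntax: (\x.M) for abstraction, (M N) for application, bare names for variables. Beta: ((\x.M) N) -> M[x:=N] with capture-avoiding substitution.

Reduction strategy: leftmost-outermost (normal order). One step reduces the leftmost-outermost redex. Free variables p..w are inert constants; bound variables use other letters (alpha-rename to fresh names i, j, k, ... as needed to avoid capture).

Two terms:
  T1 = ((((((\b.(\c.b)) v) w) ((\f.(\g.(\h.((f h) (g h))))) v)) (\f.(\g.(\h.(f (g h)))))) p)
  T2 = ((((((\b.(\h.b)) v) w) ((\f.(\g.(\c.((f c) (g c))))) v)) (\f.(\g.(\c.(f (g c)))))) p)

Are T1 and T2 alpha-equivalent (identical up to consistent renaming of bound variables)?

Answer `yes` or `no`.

Answer: yes

Derivation:
Term 1: ((((((\b.(\c.b)) v) w) ((\f.(\g.(\h.((f h) (g h))))) v)) (\f.(\g.(\h.(f (g h)))))) p)
Term 2: ((((((\b.(\h.b)) v) w) ((\f.(\g.(\c.((f c) (g c))))) v)) (\f.(\g.(\c.(f (g c)))))) p)
Alpha-equivalence: compare structure up to binder renaming.
Result: True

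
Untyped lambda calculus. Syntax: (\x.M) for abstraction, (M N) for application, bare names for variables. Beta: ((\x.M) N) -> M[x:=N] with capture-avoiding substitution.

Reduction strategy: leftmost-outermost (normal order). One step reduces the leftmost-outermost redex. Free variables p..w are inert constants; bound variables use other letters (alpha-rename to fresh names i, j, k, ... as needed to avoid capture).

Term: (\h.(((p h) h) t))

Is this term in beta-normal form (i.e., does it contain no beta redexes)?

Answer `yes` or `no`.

Term: (\h.(((p h) h) t))
No beta redexes found.

Answer: yes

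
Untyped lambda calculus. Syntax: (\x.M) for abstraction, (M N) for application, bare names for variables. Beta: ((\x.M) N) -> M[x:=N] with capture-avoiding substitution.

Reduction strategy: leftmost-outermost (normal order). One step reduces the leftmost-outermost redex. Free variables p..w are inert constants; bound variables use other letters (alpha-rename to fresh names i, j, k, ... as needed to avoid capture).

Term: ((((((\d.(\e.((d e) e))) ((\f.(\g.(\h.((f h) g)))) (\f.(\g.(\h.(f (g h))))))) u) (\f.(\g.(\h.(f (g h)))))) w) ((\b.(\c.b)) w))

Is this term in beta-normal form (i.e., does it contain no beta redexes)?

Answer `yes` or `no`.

Answer: no

Derivation:
Term: ((((((\d.(\e.((d e) e))) ((\f.(\g.(\h.((f h) g)))) (\f.(\g.(\h.(f (g h))))))) u) (\f.(\g.(\h.(f (g h)))))) w) ((\b.(\c.b)) w))
Found 3 beta redex(es).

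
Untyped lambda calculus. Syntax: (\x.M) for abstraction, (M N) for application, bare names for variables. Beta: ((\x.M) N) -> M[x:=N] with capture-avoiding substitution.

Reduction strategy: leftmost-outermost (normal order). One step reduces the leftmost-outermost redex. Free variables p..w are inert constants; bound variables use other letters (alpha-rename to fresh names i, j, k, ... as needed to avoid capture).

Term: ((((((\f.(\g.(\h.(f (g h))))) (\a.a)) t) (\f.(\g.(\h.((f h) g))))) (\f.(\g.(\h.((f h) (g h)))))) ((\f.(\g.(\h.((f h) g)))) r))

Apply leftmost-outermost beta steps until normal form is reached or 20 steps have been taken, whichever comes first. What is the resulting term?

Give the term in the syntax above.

Step 0: ((((((\f.(\g.(\h.(f (g h))))) (\a.a)) t) (\f.(\g.(\h.((f h) g))))) (\f.(\g.(\h.((f h) (g h)))))) ((\f.(\g.(\h.((f h) g)))) r))
Step 1: (((((\g.(\h.((\a.a) (g h)))) t) (\f.(\g.(\h.((f h) g))))) (\f.(\g.(\h.((f h) (g h)))))) ((\f.(\g.(\h.((f h) g)))) r))
Step 2: ((((\h.((\a.a) (t h))) (\f.(\g.(\h.((f h) g))))) (\f.(\g.(\h.((f h) (g h)))))) ((\f.(\g.(\h.((f h) g)))) r))
Step 3: ((((\a.a) (t (\f.(\g.(\h.((f h) g)))))) (\f.(\g.(\h.((f h) (g h)))))) ((\f.(\g.(\h.((f h) g)))) r))
Step 4: (((t (\f.(\g.(\h.((f h) g))))) (\f.(\g.(\h.((f h) (g h)))))) ((\f.(\g.(\h.((f h) g)))) r))
Step 5: (((t (\f.(\g.(\h.((f h) g))))) (\f.(\g.(\h.((f h) (g h)))))) (\g.(\h.((r h) g))))

Answer: (((t (\f.(\g.(\h.((f h) g))))) (\f.(\g.(\h.((f h) (g h)))))) (\g.(\h.((r h) g))))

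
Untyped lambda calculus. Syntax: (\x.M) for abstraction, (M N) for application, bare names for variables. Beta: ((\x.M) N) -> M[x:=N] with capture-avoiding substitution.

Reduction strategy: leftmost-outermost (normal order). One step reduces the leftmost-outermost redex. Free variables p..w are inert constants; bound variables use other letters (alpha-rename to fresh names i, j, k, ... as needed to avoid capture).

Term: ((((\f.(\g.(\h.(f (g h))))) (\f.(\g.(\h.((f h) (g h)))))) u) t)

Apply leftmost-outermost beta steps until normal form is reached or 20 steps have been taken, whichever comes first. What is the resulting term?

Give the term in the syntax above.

Step 0: ((((\f.(\g.(\h.(f (g h))))) (\f.(\g.(\h.((f h) (g h)))))) u) t)
Step 1: (((\g.(\h.((\f.(\g.(\h.((f h) (g h))))) (g h)))) u) t)
Step 2: ((\h.((\f.(\g.(\h.((f h) (g h))))) (u h))) t)
Step 3: ((\f.(\g.(\h.((f h) (g h))))) (u t))
Step 4: (\g.(\h.(((u t) h) (g h))))

Answer: (\g.(\h.(((u t) h) (g h))))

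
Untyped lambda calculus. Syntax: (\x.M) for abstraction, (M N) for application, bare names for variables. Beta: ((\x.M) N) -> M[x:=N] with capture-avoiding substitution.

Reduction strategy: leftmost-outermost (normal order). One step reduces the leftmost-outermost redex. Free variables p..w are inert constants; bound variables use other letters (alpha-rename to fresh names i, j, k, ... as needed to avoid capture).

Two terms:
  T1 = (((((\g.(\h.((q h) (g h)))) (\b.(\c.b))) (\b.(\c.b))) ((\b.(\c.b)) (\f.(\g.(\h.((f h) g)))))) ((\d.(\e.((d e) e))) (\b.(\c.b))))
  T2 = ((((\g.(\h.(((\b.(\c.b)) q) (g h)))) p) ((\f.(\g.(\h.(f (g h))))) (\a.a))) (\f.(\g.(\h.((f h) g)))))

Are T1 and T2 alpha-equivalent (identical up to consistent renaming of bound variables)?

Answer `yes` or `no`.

Answer: no

Derivation:
Term 1: (((((\g.(\h.((q h) (g h)))) (\b.(\c.b))) (\b.(\c.b))) ((\b.(\c.b)) (\f.(\g.(\h.((f h) g)))))) ((\d.(\e.((d e) e))) (\b.(\c.b))))
Term 2: ((((\g.(\h.(((\b.(\c.b)) q) (g h)))) p) ((\f.(\g.(\h.(f (g h))))) (\a.a))) (\f.(\g.(\h.((f h) g)))))
Alpha-equivalence: compare structure up to binder renaming.
Result: False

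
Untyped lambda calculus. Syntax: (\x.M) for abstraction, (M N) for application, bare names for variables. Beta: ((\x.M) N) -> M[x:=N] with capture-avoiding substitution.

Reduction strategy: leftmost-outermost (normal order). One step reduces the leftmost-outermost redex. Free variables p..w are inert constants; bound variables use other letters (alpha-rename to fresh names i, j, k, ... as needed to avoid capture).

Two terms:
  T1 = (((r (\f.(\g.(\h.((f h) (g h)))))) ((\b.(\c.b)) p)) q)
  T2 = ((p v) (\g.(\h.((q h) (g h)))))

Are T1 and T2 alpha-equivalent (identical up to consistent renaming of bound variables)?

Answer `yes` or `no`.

Term 1: (((r (\f.(\g.(\h.((f h) (g h)))))) ((\b.(\c.b)) p)) q)
Term 2: ((p v) (\g.(\h.((q h) (g h)))))
Alpha-equivalence: compare structure up to binder renaming.
Result: False

Answer: no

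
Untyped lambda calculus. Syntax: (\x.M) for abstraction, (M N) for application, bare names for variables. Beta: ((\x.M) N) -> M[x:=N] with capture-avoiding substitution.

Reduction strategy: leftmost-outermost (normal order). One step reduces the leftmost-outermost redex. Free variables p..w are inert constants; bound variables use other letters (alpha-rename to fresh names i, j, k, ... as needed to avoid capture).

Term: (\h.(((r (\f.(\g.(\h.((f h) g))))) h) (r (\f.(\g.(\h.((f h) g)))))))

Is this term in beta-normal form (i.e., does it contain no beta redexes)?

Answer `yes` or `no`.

Answer: yes

Derivation:
Term: (\h.(((r (\f.(\g.(\h.((f h) g))))) h) (r (\f.(\g.(\h.((f h) g)))))))
No beta redexes found.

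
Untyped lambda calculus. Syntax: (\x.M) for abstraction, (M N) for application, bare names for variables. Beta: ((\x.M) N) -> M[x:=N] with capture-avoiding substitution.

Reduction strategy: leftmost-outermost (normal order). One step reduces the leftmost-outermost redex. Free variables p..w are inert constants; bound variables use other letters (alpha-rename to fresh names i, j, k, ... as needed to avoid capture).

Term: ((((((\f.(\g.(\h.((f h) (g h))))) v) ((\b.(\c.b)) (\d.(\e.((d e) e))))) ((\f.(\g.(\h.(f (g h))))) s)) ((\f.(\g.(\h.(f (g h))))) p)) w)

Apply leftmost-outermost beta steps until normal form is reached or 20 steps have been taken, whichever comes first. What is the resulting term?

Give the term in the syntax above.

Step 0: ((((((\f.(\g.(\h.((f h) (g h))))) v) ((\b.(\c.b)) (\d.(\e.((d e) e))))) ((\f.(\g.(\h.(f (g h))))) s)) ((\f.(\g.(\h.(f (g h))))) p)) w)
Step 1: (((((\g.(\h.((v h) (g h)))) ((\b.(\c.b)) (\d.(\e.((d e) e))))) ((\f.(\g.(\h.(f (g h))))) s)) ((\f.(\g.(\h.(f (g h))))) p)) w)
Step 2: ((((\h.((v h) (((\b.(\c.b)) (\d.(\e.((d e) e)))) h))) ((\f.(\g.(\h.(f (g h))))) s)) ((\f.(\g.(\h.(f (g h))))) p)) w)
Step 3: ((((v ((\f.(\g.(\h.(f (g h))))) s)) (((\b.(\c.b)) (\d.(\e.((d e) e)))) ((\f.(\g.(\h.(f (g h))))) s))) ((\f.(\g.(\h.(f (g h))))) p)) w)
Step 4: ((((v (\g.(\h.(s (g h))))) (((\b.(\c.b)) (\d.(\e.((d e) e)))) ((\f.(\g.(\h.(f (g h))))) s))) ((\f.(\g.(\h.(f (g h))))) p)) w)
Step 5: ((((v (\g.(\h.(s (g h))))) ((\c.(\d.(\e.((d e) e)))) ((\f.(\g.(\h.(f (g h))))) s))) ((\f.(\g.(\h.(f (g h))))) p)) w)
Step 6: ((((v (\g.(\h.(s (g h))))) (\d.(\e.((d e) e)))) ((\f.(\g.(\h.(f (g h))))) p)) w)
Step 7: ((((v (\g.(\h.(s (g h))))) (\d.(\e.((d e) e)))) (\g.(\h.(p (g h))))) w)

Answer: ((((v (\g.(\h.(s (g h))))) (\d.(\e.((d e) e)))) (\g.(\h.(p (g h))))) w)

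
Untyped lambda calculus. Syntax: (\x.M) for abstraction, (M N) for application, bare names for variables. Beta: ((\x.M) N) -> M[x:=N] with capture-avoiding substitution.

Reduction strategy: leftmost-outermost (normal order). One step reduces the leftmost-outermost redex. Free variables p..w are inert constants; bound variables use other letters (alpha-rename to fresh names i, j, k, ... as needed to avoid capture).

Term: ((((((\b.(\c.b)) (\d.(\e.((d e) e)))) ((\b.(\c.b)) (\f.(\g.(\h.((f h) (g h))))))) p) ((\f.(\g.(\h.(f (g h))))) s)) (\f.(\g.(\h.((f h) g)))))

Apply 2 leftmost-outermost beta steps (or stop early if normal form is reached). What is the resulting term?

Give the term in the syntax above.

Step 0: ((((((\b.(\c.b)) (\d.(\e.((d e) e)))) ((\b.(\c.b)) (\f.(\g.(\h.((f h) (g h))))))) p) ((\f.(\g.(\h.(f (g h))))) s)) (\f.(\g.(\h.((f h) g)))))
Step 1: (((((\c.(\d.(\e.((d e) e)))) ((\b.(\c.b)) (\f.(\g.(\h.((f h) (g h))))))) p) ((\f.(\g.(\h.(f (g h))))) s)) (\f.(\g.(\h.((f h) g)))))
Step 2: ((((\d.(\e.((d e) e))) p) ((\f.(\g.(\h.(f (g h))))) s)) (\f.(\g.(\h.((f h) g)))))

Answer: ((((\d.(\e.((d e) e))) p) ((\f.(\g.(\h.(f (g h))))) s)) (\f.(\g.(\h.((f h) g)))))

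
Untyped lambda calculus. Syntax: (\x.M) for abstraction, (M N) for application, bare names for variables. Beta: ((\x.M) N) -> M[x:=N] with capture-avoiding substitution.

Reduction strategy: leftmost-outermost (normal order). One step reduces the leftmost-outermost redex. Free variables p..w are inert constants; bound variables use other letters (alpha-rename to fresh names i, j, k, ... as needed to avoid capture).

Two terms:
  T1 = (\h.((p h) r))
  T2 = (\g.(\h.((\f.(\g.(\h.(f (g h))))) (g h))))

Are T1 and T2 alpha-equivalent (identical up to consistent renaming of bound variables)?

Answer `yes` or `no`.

Answer: no

Derivation:
Term 1: (\h.((p h) r))
Term 2: (\g.(\h.((\f.(\g.(\h.(f (g h))))) (g h))))
Alpha-equivalence: compare structure up to binder renaming.
Result: False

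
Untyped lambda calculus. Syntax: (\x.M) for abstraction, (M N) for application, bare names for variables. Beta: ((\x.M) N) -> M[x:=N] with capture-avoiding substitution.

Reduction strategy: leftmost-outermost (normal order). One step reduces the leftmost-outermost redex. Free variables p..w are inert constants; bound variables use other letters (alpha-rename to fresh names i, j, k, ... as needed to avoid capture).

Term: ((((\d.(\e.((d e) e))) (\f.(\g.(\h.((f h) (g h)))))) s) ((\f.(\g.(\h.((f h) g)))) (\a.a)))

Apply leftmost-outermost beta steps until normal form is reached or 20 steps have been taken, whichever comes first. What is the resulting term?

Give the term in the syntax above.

Answer: ((s (\g.(\h.(h g)))) (s (\g.(\h.(h g)))))

Derivation:
Step 0: ((((\d.(\e.((d e) e))) (\f.(\g.(\h.((f h) (g h)))))) s) ((\f.(\g.(\h.((f h) g)))) (\a.a)))
Step 1: (((\e.(((\f.(\g.(\h.((f h) (g h))))) e) e)) s) ((\f.(\g.(\h.((f h) g)))) (\a.a)))
Step 2: ((((\f.(\g.(\h.((f h) (g h))))) s) s) ((\f.(\g.(\h.((f h) g)))) (\a.a)))
Step 3: (((\g.(\h.((s h) (g h)))) s) ((\f.(\g.(\h.((f h) g)))) (\a.a)))
Step 4: ((\h.((s h) (s h))) ((\f.(\g.(\h.((f h) g)))) (\a.a)))
Step 5: ((s ((\f.(\g.(\h.((f h) g)))) (\a.a))) (s ((\f.(\g.(\h.((f h) g)))) (\a.a))))
Step 6: ((s (\g.(\h.(((\a.a) h) g)))) (s ((\f.(\g.(\h.((f h) g)))) (\a.a))))
Step 7: ((s (\g.(\h.(h g)))) (s ((\f.(\g.(\h.((f h) g)))) (\a.a))))
Step 8: ((s (\g.(\h.(h g)))) (s (\g.(\h.(((\a.a) h) g)))))
Step 9: ((s (\g.(\h.(h g)))) (s (\g.(\h.(h g)))))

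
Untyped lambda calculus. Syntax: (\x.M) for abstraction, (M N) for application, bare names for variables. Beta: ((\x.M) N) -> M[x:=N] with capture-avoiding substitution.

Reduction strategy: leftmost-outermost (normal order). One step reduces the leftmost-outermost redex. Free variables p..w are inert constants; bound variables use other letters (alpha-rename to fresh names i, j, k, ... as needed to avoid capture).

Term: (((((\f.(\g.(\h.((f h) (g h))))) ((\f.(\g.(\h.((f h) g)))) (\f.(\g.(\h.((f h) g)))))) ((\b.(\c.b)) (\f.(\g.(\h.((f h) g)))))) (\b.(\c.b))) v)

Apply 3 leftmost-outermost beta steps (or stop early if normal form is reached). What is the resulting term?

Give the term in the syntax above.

Answer: (((((\f.(\g.(\h.((f h) g)))) (\f.(\g.(\h.((f h) g))))) (\b.(\c.b))) (((\b.(\c.b)) (\f.(\g.(\h.((f h) g))))) (\b.(\c.b)))) v)

Derivation:
Step 0: (((((\f.(\g.(\h.((f h) (g h))))) ((\f.(\g.(\h.((f h) g)))) (\f.(\g.(\h.((f h) g)))))) ((\b.(\c.b)) (\f.(\g.(\h.((f h) g)))))) (\b.(\c.b))) v)
Step 1: ((((\g.(\h.((((\f.(\g.(\h.((f h) g)))) (\f.(\g.(\h.((f h) g))))) h) (g h)))) ((\b.(\c.b)) (\f.(\g.(\h.((f h) g)))))) (\b.(\c.b))) v)
Step 2: (((\h.((((\f.(\g.(\h.((f h) g)))) (\f.(\g.(\h.((f h) g))))) h) (((\b.(\c.b)) (\f.(\g.(\h.((f h) g))))) h))) (\b.(\c.b))) v)
Step 3: (((((\f.(\g.(\h.((f h) g)))) (\f.(\g.(\h.((f h) g))))) (\b.(\c.b))) (((\b.(\c.b)) (\f.(\g.(\h.((f h) g))))) (\b.(\c.b)))) v)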